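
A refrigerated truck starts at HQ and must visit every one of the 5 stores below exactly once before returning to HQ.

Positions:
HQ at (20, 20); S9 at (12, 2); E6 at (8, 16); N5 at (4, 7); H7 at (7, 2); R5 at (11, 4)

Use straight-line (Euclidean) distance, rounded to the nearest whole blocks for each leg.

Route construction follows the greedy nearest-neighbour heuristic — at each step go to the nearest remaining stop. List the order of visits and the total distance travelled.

Nearest-neighbour total = 55 blocks; route HQ → E6 → N5 → H7 → R5 → S9 → HQ.

At HQ the remaining stops are E6 13, R5 18, S9 20, N5 21, H7 22; go to E6.
At E6 the remaining stops are N5 10, R5 12, H7 14, S9 15; go to N5.
At N5 the remaining stops are H7 6, R5 8, S9 9; go to H7.
At H7 the remaining stops are R5 4, S9 5; go to R5.
At R5 the remaining stops are S9 2; go to S9.
Return S9→HQ: 20.
Total = 13 + 10 + 6 + 4 + 2 + 20 = 55.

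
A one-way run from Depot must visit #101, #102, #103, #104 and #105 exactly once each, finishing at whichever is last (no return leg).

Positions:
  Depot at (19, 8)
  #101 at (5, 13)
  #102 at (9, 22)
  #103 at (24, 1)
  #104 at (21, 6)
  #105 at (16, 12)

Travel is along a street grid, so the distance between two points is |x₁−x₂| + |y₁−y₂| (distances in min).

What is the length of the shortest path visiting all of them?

Shortest open route: 56 min.

There are 5! = 120 possible orderings.
Depot → #101 → #102 → #103 → #104 → #105: 19+13+36+8+11 = 87
Depot → #101 → #102 → #103 → #105 → #104: 19+13+36+19+11 = 98
Depot → #101 → #102 → #104 → #103 → #105: 19+13+28+8+19 = 87
Depot → #101 → #102 → #104 → #105 → #103: 19+13+28+11+19 = 90
Depot → #101 → #102 → #105 → #103 → #104: 19+13+17+19+8 = 76
Depot → #101 → #102 → #105 → #104 → #103: 19+13+17+11+8 = 68
Depot → #101 → #103 → #102 → #104 → #105: 19+31+36+28+11 = 125
Depot → #101 → #103 → #102 → #105 → #104: 19+31+36+17+11 = 114
Depot → #101 → #103 → #104 → #102 → #105: 19+31+8+28+17 = 103
Depot → #101 → #103 → #104 → #105 → #102: 19+31+8+11+17 = 86
Depot → #101 → #103 → #105 → #102 → #104: 19+31+19+17+28 = 114
Depot → #101 → #103 → #105 → #104 → #102: 19+31+19+11+28 = 108
Depot → #101 → #104 → #102 → #103 → #105: 19+23+28+36+19 = 125
Depot → #101 → #104 → #102 → #105 → #103: 19+23+28+17+19 = 106
… (106 more)
Depot → #103 → #104 → #105 → #101 → #102: 12+8+11+12+13 = 56  ← best
The minimum is 56.
One shortest path: Depot → #103 → #104 → #105 → #101 → #102.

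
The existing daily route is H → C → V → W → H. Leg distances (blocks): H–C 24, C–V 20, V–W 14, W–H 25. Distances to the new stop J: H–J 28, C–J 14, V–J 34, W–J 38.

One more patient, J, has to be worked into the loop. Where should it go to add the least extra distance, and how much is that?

Insertion cost between consecutive stops i–j is d(i,J) + d(J,j) − d(i,j):
  between H and C: 28 + 14 − 24 = 18
  between C and V: 14 + 34 − 20 = 28
  between V and W: 34 + 38 − 14 = 58
  between W and H: 38 + 28 − 25 = 41
Cheapest insertion is between H and C, adding 18.
New total = 83 + 18 = 101.

+18 blocks — insert J between H and C.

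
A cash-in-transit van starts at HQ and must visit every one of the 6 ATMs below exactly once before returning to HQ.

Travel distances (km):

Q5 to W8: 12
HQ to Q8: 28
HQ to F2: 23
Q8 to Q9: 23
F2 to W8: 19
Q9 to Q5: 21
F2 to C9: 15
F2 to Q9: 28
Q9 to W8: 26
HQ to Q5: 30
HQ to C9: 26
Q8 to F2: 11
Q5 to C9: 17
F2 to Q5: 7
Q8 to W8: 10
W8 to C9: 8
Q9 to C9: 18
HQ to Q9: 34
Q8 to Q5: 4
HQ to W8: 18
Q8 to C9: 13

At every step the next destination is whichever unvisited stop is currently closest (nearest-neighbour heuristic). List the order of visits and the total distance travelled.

At HQ the remaining stops are W8 18, F2 23, C9 26, Q8 28, Q5 30, Q9 34; go to W8.
At W8 the remaining stops are C9 8, Q8 10, Q5 12, F2 19, Q9 26; go to C9.
At C9 the remaining stops are Q8 13, F2 15, Q5 17, Q9 18; go to Q8.
At Q8 the remaining stops are Q5 4, F2 11, Q9 23; go to Q5.
At Q5 the remaining stops are F2 7, Q9 21; go to F2.
At F2 the remaining stops are Q9 28; go to Q9.
Return Q9→HQ: 34.
Total = 18 + 8 + 13 + 4 + 7 + 28 + 34 = 112.

Nearest-neighbour total = 112 km; route HQ → W8 → C9 → Q8 → Q5 → F2 → Q9 → HQ.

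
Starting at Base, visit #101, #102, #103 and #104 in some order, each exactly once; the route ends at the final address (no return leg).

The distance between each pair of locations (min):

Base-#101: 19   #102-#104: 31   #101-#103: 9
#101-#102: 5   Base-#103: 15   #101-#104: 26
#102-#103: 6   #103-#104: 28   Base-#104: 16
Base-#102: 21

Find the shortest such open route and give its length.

Shortest open route: 52 min.

There are 4! = 24 possible orderings.
Base → #101 → #102 → #103 → #104: 19+5+6+28 = 58
Base → #101 → #102 → #104 → #103: 19+5+31+28 = 83
Base → #101 → #103 → #102 → #104: 19+9+6+31 = 65
Base → #101 → #103 → #104 → #102: 19+9+28+31 = 87
Base → #101 → #104 → #102 → #103: 19+26+31+6 = 82
Base → #101 → #104 → #103 → #102: 19+26+28+6 = 79
Base → #102 → #101 → #103 → #104: 21+5+9+28 = 63
Base → #102 → #101 → #104 → #103: 21+5+26+28 = 80
Base → #102 → #103 → #101 → #104: 21+6+9+26 = 62
Base → #102 → #103 → #104 → #101: 21+6+28+26 = 81
Base → #102 → #104 → #101 → #103: 21+31+26+9 = 87
Base → #102 → #104 → #103 → #101: 21+31+28+9 = 89
Base → #103 → #101 → #102 → #104: 15+9+5+31 = 60
Base → #103 → #101 → #104 → #102: 15+9+26+31 = 81
… (10 more)
Base → #103 → #102 → #101 → #104: 15+6+5+26 = 52  ← best
The minimum is 52.
One shortest path: Base → #103 → #102 → #101 → #104.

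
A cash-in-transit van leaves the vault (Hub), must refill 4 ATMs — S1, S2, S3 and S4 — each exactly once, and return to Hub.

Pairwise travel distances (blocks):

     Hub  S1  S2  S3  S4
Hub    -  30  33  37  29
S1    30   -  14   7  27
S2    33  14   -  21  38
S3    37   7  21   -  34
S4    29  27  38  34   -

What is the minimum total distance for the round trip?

Shortest round trip = 117 blocks.

With 4 stops there are 4!/2 = 12 distinct round trips (a route and its reverse cost the same).
Hub → S1 → S2 → S3 → S4 → Hub: 30+14+21+34+29 = 128
Hub → S1 → S2 → S4 → S3 → Hub: 30+14+38+34+37 = 153
Hub → S1 → S3 → S2 → S4 → Hub: 30+7+21+38+29 = 125
Hub → S1 → S3 → S4 → S2 → Hub: 30+7+34+38+33 = 142
Hub → S1 → S4 → S2 → S3 → Hub: 30+27+38+21+37 = 153
Hub → S1 → S4 → S3 → S2 → Hub: 30+27+34+21+33 = 145
Hub → S2 → S1 → S3 → S4 → Hub: 33+14+7+34+29 = 117
Hub → S2 → S1 → S4 → S3 → Hub: 33+14+27+34+37 = 145
Hub → S2 → S3 → S1 → S4 → Hub: 33+21+7+27+29 = 117
Hub → S2 → S4 → S1 → S3 → Hub: 33+38+27+7+37 = 142
Hub → S3 → S1 → S2 → S4 → Hub: 37+7+14+38+29 = 125
Hub → S3 → S2 → S1 → S4 → Hub: 37+21+14+27+29 = 128
The minimum is 117.
One optimal route: Hub → S2 → S1 → S3 → S4 → Hub (or its reverse).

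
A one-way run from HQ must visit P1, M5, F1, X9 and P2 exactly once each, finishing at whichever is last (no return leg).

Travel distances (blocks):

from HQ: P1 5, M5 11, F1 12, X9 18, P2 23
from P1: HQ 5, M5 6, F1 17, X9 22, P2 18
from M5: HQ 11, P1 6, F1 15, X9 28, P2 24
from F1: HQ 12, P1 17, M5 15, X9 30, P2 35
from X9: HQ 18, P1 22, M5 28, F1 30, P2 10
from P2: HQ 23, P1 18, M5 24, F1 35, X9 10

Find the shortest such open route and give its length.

Minimum one-way distance = 61 blocks.

There are 5! = 120 possible orderings.
HQ - P1 - M5 - F1 - X9 - P2: 5+6+15+30+10 = 66
HQ - P1 - M5 - F1 - P2 - X9: 5+6+15+35+10 = 71
HQ - P1 - M5 - X9 - F1 - P2: 5+6+28+30+35 = 104
HQ - P1 - M5 - X9 - P2 - F1: 5+6+28+10+35 = 84
HQ - P1 - M5 - P2 - F1 - X9: 5+6+24+35+30 = 100
HQ - P1 - M5 - P2 - X9 - F1: 5+6+24+10+30 = 75
HQ - P1 - F1 - M5 - X9 - P2: 5+17+15+28+10 = 75
HQ - P1 - F1 - M5 - P2 - X9: 5+17+15+24+10 = 71
HQ - P1 - F1 - X9 - M5 - P2: 5+17+30+28+24 = 104
HQ - P1 - F1 - X9 - P2 - M5: 5+17+30+10+24 = 86
HQ - P1 - F1 - P2 - M5 - X9: 5+17+35+24+28 = 109
HQ - P1 - F1 - P2 - X9 - M5: 5+17+35+10+28 = 95
HQ - P1 - X9 - M5 - F1 - P2: 5+22+28+15+35 = 105
HQ - P1 - X9 - M5 - P2 - F1: 5+22+28+24+35 = 114
… (106 more)
HQ - F1 - M5 - P1 - P2 - X9: 12+15+6+18+10 = 61  ← best
The minimum is 61.
One shortest path: HQ → F1 → M5 → P1 → P2 → X9.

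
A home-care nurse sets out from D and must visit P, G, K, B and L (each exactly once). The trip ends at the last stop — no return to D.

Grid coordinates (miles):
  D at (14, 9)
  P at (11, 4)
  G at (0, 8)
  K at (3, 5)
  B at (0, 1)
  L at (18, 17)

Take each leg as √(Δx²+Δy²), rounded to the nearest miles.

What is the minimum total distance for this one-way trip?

Minimum one-way distance = 43 miles.

There are 5! = 120 possible orderings.
D - P - G - K - B - L: 6+12+4+5+24 = 51
D - P - G - K - L - B: 6+12+4+19+24 = 65
D - P - G - B - K - L: 6+12+7+5+19 = 49
D - P - G - B - L - K: 6+12+7+24+19 = 68
D - P - G - L - K - B: 6+12+20+19+5 = 62
D - P - G - L - B - K: 6+12+20+24+5 = 67
D - P - K - G - B - L: 6+8+4+7+24 = 49
D - P - K - G - L - B: 6+8+4+20+24 = 62
D - P - K - B - G - L: 6+8+5+7+20 = 46
D - P - K - B - L - G: 6+8+5+24+20 = 63
D - P - K - L - G - B: 6+8+19+20+7 = 60
D - P - K - L - B - G: 6+8+19+24+7 = 64
D - P - B - G - K - L: 6+11+7+4+19 = 47
D - P - B - G - L - K: 6+11+7+20+19 = 63
… (106 more)
D - L - P - K - G - B: 9+15+8+4+7 = 43  ← best
The minimum is 43.
One shortest path: D → L → P → K → G → B.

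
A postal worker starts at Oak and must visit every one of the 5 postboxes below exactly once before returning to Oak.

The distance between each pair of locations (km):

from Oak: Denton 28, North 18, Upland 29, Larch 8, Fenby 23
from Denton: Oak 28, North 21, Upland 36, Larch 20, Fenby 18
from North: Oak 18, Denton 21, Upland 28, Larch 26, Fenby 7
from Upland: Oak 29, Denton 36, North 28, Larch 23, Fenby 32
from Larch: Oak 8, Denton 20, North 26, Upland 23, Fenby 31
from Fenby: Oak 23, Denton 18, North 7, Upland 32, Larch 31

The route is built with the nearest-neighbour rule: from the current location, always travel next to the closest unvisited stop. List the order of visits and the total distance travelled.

At Oak the remaining stops are Larch 8, North 18, Fenby 23, Denton 28, Upland 29; go to Larch.
At Larch the remaining stops are Denton 20, Upland 23, North 26, Fenby 31; go to Denton.
At Denton the remaining stops are Fenby 18, North 21, Upland 36; go to Fenby.
At Fenby the remaining stops are North 7, Upland 32; go to North.
At North the remaining stops are Upland 28; go to Upland.
Return Upland→Oak: 29.
Total = 8 + 20 + 18 + 7 + 28 + 29 = 110.

110 km along Oak → Larch → Denton → Fenby → North → Upland → Oak.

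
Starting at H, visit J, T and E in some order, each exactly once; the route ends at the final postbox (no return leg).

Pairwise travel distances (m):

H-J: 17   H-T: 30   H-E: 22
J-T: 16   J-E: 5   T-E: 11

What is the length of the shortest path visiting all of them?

Minimum one-way distance = 33 m.

There are 3! = 6 possible orderings.
H→J→T→E: 17+16+11 = 44
H→J→E→T: 17+5+11 = 33
H→T→J→E: 30+16+5 = 51
H→T→E→J: 30+11+5 = 46
H→E→J→T: 22+5+16 = 43
H→E→T→J: 22+11+16 = 49
The minimum is 33.
One shortest path: H → J → E → T.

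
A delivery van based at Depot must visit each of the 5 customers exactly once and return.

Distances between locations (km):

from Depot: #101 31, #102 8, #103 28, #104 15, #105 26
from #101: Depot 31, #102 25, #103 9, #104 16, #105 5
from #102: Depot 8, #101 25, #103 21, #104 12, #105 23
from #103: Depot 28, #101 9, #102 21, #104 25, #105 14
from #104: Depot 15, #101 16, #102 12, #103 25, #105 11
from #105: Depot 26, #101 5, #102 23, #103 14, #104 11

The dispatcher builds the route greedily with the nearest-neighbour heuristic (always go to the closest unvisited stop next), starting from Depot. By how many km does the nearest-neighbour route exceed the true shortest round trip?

From Depot: #102=8, #104=15, #105=26, #103=28, #101=31 → choose #102 (8).
From #102: #104=12, #103=21, #105=23, #101=25 → choose #104 (12).
From #104: #105=11, #101=16, #103=25 → choose #105 (11).
From #105: #101=5, #103=14 → choose #101 (5).
From #101: #103=9 → choose #103 (9).
NN route Depot → #102 → #104 → #105 → #101 → #103 → Depot costs 73.
Optimal: Depot → #102 → #103 → #101 → #105 → #104 → Depot costs 69 (by enumerating all 60 distinct tours).
Excess = 73 − 69 = 4.

Excess over optimum: 4 km.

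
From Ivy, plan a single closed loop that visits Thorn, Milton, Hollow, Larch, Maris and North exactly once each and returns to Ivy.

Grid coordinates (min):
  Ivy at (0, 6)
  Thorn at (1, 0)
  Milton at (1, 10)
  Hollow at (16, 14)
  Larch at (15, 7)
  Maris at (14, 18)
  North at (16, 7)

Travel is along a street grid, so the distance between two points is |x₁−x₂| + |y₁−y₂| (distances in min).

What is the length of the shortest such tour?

Minimum total distance: 68 min.

With 6 stops there are 6!/2 = 360 distinct round trips (a route and its reverse cost the same).
Ivy - Thorn - Milton - Hollow - Larch - Maris - North - Ivy: 7+10+19+8+12+13+17 = 86
Ivy - Thorn - Milton - Hollow - Larch - North - Maris - Ivy: 7+10+19+8+1+13+26 = 84
Ivy - Thorn - Milton - Hollow - Maris - Larch - North - Ivy: 7+10+19+6+12+1+17 = 72
Ivy - Thorn - Milton - Hollow - Maris - North - Larch - Ivy: 7+10+19+6+13+1+16 = 72
Ivy - Thorn - Milton - Hollow - North - Larch - Maris - Ivy: 7+10+19+7+1+12+26 = 82
Ivy - Thorn - Milton - Hollow - North - Maris - Larch - Ivy: 7+10+19+7+13+12+16 = 84
Ivy - Thorn - Milton - Larch - Hollow - Maris - North - Ivy: 7+10+17+8+6+13+17 = 78
Ivy - Thorn - Milton - Larch - Hollow - North - Maris - Ivy: 7+10+17+8+7+13+26 = 88
… (352 more)
Ivy - Thorn - Milton - Maris - Hollow - North - Larch - Ivy: 7+10+21+6+7+1+16 = 68  ← best
The minimum is 68.
One optimal route: Ivy → Thorn → Milton → Maris → Hollow → North → Larch → Ivy (or its reverse).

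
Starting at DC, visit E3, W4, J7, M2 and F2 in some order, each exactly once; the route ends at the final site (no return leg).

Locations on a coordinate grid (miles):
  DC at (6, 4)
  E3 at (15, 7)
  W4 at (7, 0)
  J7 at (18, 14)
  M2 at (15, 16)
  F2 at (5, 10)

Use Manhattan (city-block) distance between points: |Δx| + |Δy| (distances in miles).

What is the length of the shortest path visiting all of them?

There are 5! = 120 possible orderings.
DC→E3→W4→J7→M2→F2: 12+15+25+5+16 = 73
DC→E3→W4→J7→F2→M2: 12+15+25+17+16 = 85
DC→E3→W4→M2→J7→F2: 12+15+24+5+17 = 73
DC→E3→W4→M2→F2→J7: 12+15+24+16+17 = 84
DC→E3→W4→F2→J7→M2: 12+15+12+17+5 = 61
DC→E3→W4→F2→M2→J7: 12+15+12+16+5 = 60
DC→E3→J7→W4→M2→F2: 12+10+25+24+16 = 87
DC→E3→J7→W4→F2→M2: 12+10+25+12+16 = 75
DC→E3→J7→M2→W4→F2: 12+10+5+24+12 = 63
DC→E3→J7→M2→F2→W4: 12+10+5+16+12 = 55
DC→E3→J7→F2→W4→M2: 12+10+17+12+24 = 75
DC→E3→J7→F2→M2→W4: 12+10+17+16+24 = 79
DC→E3→M2→W4→J7→F2: 12+9+24+25+17 = 87
DC→E3→M2→W4→F2→J7: 12+9+24+12+17 = 74
… (106 more)
DC→W4→F2→E3→M2→J7: 5+12+13+9+5 = 44  ← best
The minimum is 44.
One shortest path: DC → W4 → F2 → E3 → M2 → J7.

Shortest open route: 44 miles.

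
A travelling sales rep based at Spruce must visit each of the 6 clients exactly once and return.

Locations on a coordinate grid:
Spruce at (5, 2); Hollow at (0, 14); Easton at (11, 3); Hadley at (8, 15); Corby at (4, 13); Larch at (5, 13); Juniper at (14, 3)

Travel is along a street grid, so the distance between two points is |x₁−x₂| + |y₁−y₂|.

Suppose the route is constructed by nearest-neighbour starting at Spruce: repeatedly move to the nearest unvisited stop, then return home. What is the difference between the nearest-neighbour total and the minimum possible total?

Excess over optimum: 2.

From Spruce: Easton=7, Juniper=10, Larch=11, Corby=12, Hadley=16, Hollow=17 → choose Easton (7).
From Easton: Juniper=3, Hadley=15, Larch=16, Corby=17, Hollow=22 → choose Juniper (3).
From Juniper: Hadley=18, Larch=19, Corby=20, Hollow=25 → choose Hadley (18).
From Hadley: Larch=5, Corby=6, Hollow=9 → choose Larch (5).
From Larch: Corby=1, Hollow=6 → choose Corby (1).
From Corby: Hollow=5 → choose Hollow (5).
NN route Spruce → Easton → Juniper → Hadley → Larch → Corby → Hollow → Spruce costs 56.
Optimal: Spruce → Easton → Juniper → Hadley → Hollow → Corby → Larch → Spruce costs 54 (by enumerating all 360 distinct tours).
Excess = 56 − 54 = 2.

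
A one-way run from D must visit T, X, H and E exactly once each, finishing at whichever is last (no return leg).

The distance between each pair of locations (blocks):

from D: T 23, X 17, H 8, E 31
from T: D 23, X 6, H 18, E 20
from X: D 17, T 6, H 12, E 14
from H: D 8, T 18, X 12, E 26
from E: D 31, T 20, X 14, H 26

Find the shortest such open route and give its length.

There are 4! = 24 possible orderings.
D - T - X - H - E: 23+6+12+26 = 67
D - T - X - E - H: 23+6+14+26 = 69
D - T - H - X - E: 23+18+12+14 = 67
D - T - H - E - X: 23+18+26+14 = 81
D - T - E - X - H: 23+20+14+12 = 69
D - T - E - H - X: 23+20+26+12 = 81
D - X - T - H - E: 17+6+18+26 = 67
D - X - T - E - H: 17+6+20+26 = 69
D - X - H - T - E: 17+12+18+20 = 67
D - X - H - E - T: 17+12+26+20 = 75
D - X - E - T - H: 17+14+20+18 = 69
D - X - E - H - T: 17+14+26+18 = 75
D - H - T - X - E: 8+18+6+14 = 46
D - H - T - E - X: 8+18+20+14 = 60
… (10 more)
The minimum is 46.
One shortest path: D → H → T → X → E.

Minimum one-way distance = 46 blocks.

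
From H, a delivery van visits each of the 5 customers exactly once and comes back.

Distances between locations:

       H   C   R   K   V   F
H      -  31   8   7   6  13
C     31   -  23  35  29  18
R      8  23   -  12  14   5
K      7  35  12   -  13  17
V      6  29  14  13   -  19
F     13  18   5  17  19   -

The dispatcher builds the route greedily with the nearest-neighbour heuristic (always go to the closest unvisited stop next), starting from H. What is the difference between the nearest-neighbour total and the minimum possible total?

H: V=6, K=7, R=8, F=13, C=31 ⇒ V
V: K=13, R=14, F=19, C=29 ⇒ K
K: R=12, F=17, C=35 ⇒ R
R: F=5, C=23 ⇒ F
F: C=18 ⇒ C
NN route H → V → K → R → F → C → H costs 85.
Optimal: H → K → R → F → C → V → H costs 77 (by enumerating all 60 distinct tours).
Excess = 85 − 77 = 8.

Excess over optimum: 8.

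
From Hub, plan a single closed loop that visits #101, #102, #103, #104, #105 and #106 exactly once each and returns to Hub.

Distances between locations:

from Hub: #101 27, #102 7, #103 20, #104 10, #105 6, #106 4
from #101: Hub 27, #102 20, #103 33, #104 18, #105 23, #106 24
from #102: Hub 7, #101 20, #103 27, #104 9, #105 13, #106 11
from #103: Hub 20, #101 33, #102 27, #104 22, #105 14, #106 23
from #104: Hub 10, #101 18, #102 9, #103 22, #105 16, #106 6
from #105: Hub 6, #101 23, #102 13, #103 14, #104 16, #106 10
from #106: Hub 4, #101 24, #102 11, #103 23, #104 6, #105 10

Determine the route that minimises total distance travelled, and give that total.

With 6 stops there are 6!/2 = 360 distinct round trips (a route and its reverse cost the same).
Hub - #101 - #102 - #103 - #104 - #105 - #106 - Hub: 27+20+27+22+16+10+4 = 126
Hub - #101 - #102 - #103 - #104 - #106 - #105 - Hub: 27+20+27+22+6+10+6 = 118
Hub - #101 - #102 - #103 - #105 - #104 - #106 - Hub: 27+20+27+14+16+6+4 = 114
Hub - #101 - #102 - #103 - #105 - #106 - #104 - Hub: 27+20+27+14+10+6+10 = 114
Hub - #101 - #102 - #103 - #106 - #104 - #105 - Hub: 27+20+27+23+6+16+6 = 125
Hub - #101 - #102 - #103 - #106 - #105 - #104 - Hub: 27+20+27+23+10+16+10 = 133
Hub - #101 - #102 - #104 - #103 - #105 - #106 - Hub: 27+20+9+22+14+10+4 = 106
Hub - #101 - #102 - #104 - #103 - #106 - #105 - Hub: 27+20+9+22+23+10+6 = 117
… (352 more)
Hub - #105 - #103 - #101 - #102 - #104 - #106 - Hub: 6+14+33+20+9+6+4 = 92  ← best
The minimum is 92.
One optimal route: Hub → #105 → #103 → #101 → #102 → #104 → #106 → Hub (or its reverse).

Shortest round trip = 92.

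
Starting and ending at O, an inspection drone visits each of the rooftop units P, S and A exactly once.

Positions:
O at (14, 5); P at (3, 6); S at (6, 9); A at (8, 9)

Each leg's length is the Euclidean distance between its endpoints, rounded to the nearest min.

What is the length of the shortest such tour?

There are 3 distinct closed tours to check (reversals are equivalent).
O → P → S → A → O: 11+4+2+7 = 24
O → P → A → S → O: 11+6+2+9 = 28
O → S → P → A → O: 9+4+6+7 = 26
The minimum is 24.
One optimal route: O → P → S → A → O (or its reverse).

24 min — the shortest possible round trip.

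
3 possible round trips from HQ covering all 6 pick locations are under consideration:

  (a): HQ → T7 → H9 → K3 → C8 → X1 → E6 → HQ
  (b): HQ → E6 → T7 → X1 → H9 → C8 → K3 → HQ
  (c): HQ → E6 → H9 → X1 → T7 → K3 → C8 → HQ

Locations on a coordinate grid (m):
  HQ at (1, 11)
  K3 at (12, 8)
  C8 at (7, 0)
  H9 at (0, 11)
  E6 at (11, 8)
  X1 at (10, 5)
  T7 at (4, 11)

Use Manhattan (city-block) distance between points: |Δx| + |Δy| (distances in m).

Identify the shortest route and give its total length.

60 m — (a) is the shortest.

(a): 3 + 4 + 15 + 13 + 8 + 4 + 13 = 60
(b): 13 + 10 + 12 + 16 + 18 + 13 + 14 = 96
(c): 13 + 14 + 16 + 12 + 11 + 13 + 17 = 96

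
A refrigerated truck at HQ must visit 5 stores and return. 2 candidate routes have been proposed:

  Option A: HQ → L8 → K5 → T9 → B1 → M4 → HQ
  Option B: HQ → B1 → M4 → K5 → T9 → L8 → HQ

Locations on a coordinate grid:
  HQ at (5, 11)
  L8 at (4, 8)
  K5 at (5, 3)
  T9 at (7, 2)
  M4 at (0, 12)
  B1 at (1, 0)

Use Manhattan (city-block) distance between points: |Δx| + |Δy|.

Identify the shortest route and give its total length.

Option A: 4 + 6 + 3 + 8 + 13 + 6 = 40
Option B: 15 + 13 + 14 + 3 + 9 + 4 = 58

Shortest is Option A, total 40.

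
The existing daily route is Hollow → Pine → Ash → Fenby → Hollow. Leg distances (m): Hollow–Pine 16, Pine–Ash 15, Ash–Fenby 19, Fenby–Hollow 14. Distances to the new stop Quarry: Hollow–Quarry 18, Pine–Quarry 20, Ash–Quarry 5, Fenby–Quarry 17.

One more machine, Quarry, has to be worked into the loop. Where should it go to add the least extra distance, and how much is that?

Minimum extra distance: 3 m, inserting Quarry between Ash and Fenby.

Insertion cost between consecutive stops i–j is d(i,Quarry) + d(Quarry,j) − d(i,j):
  between Hollow and Pine: 18 + 20 − 16 = 22
  between Pine and Ash: 20 + 5 − 15 = 10
  between Ash and Fenby: 5 + 17 − 19 = 3
  between Fenby and Hollow: 17 + 18 − 14 = 21
Cheapest insertion is between Ash and Fenby, adding 3.
New total = 64 + 3 = 67.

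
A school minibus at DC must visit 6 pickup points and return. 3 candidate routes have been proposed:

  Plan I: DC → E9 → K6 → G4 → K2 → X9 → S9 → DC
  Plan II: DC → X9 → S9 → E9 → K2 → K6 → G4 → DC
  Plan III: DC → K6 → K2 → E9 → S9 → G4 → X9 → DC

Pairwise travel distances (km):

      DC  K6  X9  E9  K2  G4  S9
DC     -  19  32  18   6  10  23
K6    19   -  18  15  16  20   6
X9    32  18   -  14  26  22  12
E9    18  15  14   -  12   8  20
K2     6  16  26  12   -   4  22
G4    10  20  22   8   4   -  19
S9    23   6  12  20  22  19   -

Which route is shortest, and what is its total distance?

118 km — Plan I is the shortest.

Plan I: 18 + 15 + 20 + 4 + 26 + 12 + 23 = 118
Plan II: 32 + 12 + 20 + 12 + 16 + 20 + 10 = 122
Plan III: 19 + 16 + 12 + 20 + 19 + 22 + 32 = 140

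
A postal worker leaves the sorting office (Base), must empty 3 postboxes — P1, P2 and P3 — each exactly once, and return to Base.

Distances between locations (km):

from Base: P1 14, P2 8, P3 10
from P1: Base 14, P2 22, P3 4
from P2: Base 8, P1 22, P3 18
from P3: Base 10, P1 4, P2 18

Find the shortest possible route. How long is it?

Base - P1 - P2 - P3 - Base: 14+22+18+10 = 64
Base - P1 - P3 - P2 - Base: 14+4+18+8 = 44
Base - P2 - P1 - P3 - Base: 8+22+4+10 = 44
The minimum is 44.
One optimal route: Base → P1 → P3 → P2 → Base (or its reverse).

Shortest round trip = 44 km.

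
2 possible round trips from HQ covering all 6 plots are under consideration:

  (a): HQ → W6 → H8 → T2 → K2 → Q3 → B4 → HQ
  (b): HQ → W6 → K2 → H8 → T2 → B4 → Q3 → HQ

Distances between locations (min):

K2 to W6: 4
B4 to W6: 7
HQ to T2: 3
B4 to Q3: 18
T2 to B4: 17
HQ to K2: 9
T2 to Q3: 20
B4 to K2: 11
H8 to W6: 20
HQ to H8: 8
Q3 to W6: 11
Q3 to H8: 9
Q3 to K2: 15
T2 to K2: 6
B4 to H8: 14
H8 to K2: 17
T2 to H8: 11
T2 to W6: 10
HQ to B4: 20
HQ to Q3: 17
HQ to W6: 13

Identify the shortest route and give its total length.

(a): 13 + 20 + 11 + 6 + 15 + 18 + 20 = 103
(b): 13 + 4 + 17 + 11 + 17 + 18 + 17 = 97

97 min — (b) is the shortest.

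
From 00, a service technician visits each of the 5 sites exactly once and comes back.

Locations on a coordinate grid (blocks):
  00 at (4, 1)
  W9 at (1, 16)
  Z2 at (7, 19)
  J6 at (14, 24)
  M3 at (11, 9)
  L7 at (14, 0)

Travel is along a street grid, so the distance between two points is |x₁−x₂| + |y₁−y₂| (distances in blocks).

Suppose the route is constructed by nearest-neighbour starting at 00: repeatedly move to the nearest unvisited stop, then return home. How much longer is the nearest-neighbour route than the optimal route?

Excess over optimum: 20 blocks.

From 00: L7=11, M3=15, W9=18, Z2=21, J6=33 → choose L7 (11).
From L7: M3=12, J6=24, Z2=26, W9=29 → choose M3 (12).
From M3: Z2=14, W9=17, J6=18 → choose Z2 (14).
From Z2: W9=9, J6=12 → choose W9 (9).
From W9: J6=21 → choose J6 (21).
NN route 00 → L7 → M3 → Z2 → W9 → J6 → 00 costs 100.
Optimal: 00 → W9 → Z2 → J6 → M3 → L7 → 00 costs 80 (by enumerating all 60 distinct tours).
Excess = 100 − 80 = 20.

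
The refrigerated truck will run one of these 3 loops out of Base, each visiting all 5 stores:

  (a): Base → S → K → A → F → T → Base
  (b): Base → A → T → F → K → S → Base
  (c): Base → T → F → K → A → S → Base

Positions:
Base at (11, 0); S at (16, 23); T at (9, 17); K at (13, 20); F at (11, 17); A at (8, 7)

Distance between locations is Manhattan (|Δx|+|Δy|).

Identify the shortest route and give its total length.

Shortest is (b), total 62.

(a): 28 + 6 + 18 + 13 + 2 + 19 = 86
(b): 10 + 11 + 2 + 5 + 6 + 28 = 62
(c): 19 + 2 + 5 + 18 + 24 + 28 = 96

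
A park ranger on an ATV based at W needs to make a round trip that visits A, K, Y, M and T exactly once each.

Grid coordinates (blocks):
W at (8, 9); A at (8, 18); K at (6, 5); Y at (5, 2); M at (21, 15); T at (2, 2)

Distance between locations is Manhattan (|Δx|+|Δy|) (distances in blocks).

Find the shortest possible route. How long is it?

With 5 stops there are 5!/2 = 60 distinct round trips (a route and its reverse cost the same).
W→A→K→Y→M→T→W: 9+15+4+29+32+13 = 102
W→A→K→Y→T→M→W: 9+15+4+3+32+19 = 82
W→A→K→M→Y→T→W: 9+15+25+29+3+13 = 94
W→A→K→M→T→Y→W: 9+15+25+32+3+10 = 94
W→A→K→T→Y→M→W: 9+15+7+3+29+19 = 82
W→A→K→T→M→Y→W: 9+15+7+32+29+10 = 102
W→A→Y→K→M→T→W: 9+19+4+25+32+13 = 102
W→A→Y→K→T→M→W: 9+19+4+7+32+19 = 90
W→A→Y→M→K→T→W: 9+19+29+25+7+13 = 102
W→A→Y→M→T→K→W: 9+19+29+32+7+6 = 102
W→A→Y→T→K→M→W: 9+19+3+7+25+19 = 82
W→A→Y→T→M→K→W: 9+19+3+32+25+6 = 94
W→A→M→K→Y→T→W: 9+16+25+4+3+13 = 70
W→A→M→K→T→Y→W: 9+16+25+7+3+10 = 70
… (46 more)
The minimum is 70.
One optimal route: W → A → M → K → Y → T → W (or its reverse).

Minimum total distance: 70 blocks.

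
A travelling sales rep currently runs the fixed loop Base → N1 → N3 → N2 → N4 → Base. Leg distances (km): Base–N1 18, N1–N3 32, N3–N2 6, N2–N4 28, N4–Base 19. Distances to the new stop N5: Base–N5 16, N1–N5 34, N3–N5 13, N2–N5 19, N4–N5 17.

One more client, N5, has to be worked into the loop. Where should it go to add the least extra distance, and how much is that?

+8 km — insert N5 between N2 and N4.

Insertion cost between consecutive stops i–j is d(i,N5) + d(N5,j) − d(i,j):
  between Base and N1: 16 + 34 − 18 = 32
  between N1 and N3: 34 + 13 − 32 = 15
  between N3 and N2: 13 + 19 − 6 = 26
  between N2 and N4: 19 + 17 − 28 = 8
  between N4 and Base: 17 + 16 − 19 = 14
Cheapest insertion is between N2 and N4, adding 8.
New total = 103 + 8 = 111.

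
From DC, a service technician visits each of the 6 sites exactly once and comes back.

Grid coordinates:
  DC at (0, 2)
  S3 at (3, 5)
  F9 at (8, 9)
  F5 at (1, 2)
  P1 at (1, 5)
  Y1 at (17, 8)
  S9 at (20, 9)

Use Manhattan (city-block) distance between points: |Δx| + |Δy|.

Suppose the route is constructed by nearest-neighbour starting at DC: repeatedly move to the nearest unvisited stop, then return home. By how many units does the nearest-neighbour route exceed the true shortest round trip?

The nearest-neighbour route is 2 longer than optimal.

DC: F5=1, P1=4, S3=6, F9=15, Y1=23, S9=27 ⇒ F5
F5: P1=3, S3=5, F9=14, Y1=22, S9=26 ⇒ P1
P1: S3=2, F9=11, Y1=19, S9=23 ⇒ S3
S3: F9=9, Y1=17, S9=21 ⇒ F9
F9: Y1=10, S9=12 ⇒ Y1
Y1: S9=4 ⇒ S9
NN route DC → F5 → P1 → S3 → F9 → Y1 → S9 → DC costs 56.
Optimal: DC → S3 → F9 → S9 → Y1 → P1 → F5 → DC costs 54 (by enumerating all 360 distinct tours).
Excess = 56 − 54 = 2.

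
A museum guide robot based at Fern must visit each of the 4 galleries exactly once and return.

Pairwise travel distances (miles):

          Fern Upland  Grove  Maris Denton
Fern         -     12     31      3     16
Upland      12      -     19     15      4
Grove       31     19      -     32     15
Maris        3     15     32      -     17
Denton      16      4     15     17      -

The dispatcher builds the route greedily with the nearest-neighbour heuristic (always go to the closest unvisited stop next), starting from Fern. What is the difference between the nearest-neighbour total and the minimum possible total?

Fern: Maris=3, Upland=12, Denton=16, Grove=31 ⇒ Maris
Maris: Upland=15, Denton=17, Grove=32 ⇒ Upland
Upland: Denton=4, Grove=19 ⇒ Denton
Denton: Grove=15 ⇒ Grove
NN route Fern → Maris → Upland → Denton → Grove → Fern costs 68.
Optimal: Fern → Upland → Grove → Denton → Maris → Fern costs 66 (by enumerating all 12 distinct tours).
Excess = 68 − 66 = 2.

2 miles longer than the optimal tour.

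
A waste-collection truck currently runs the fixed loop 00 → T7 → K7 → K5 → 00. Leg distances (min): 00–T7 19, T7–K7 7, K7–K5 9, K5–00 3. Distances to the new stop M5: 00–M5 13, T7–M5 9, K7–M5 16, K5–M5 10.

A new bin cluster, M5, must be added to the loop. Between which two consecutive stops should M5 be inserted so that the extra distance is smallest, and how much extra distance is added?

Insertion cost between consecutive stops i–j is d(i,M5) + d(M5,j) − d(i,j):
  between 00 and T7: 13 + 9 − 19 = 3
  between T7 and K7: 9 + 16 − 7 = 18
  between K7 and K5: 16 + 10 − 9 = 17
  between K5 and 00: 10 + 13 − 3 = 20
Cheapest insertion is between 00 and T7, adding 3.
New total = 38 + 3 = 41.

+3 min — insert M5 between 00 and T7.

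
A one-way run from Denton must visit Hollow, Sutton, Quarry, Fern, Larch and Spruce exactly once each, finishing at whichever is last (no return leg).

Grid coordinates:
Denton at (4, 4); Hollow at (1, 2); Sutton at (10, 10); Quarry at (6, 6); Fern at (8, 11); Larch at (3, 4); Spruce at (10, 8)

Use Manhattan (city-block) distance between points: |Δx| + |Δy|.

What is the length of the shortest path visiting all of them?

There are 6! = 720 possible orderings.
Denton→Hollow→Sutton→Quarry→Fern→Larch→Spruce: 5+17+8+7+12+11 = 60
Denton→Hollow→Sutton→Quarry→Fern→Spruce→Larch: 5+17+8+7+5+11 = 53
Denton→Hollow→Sutton→Quarry→Larch→Fern→Spruce: 5+17+8+5+12+5 = 52
Denton→Hollow→Sutton→Quarry→Larch→Spruce→Fern: 5+17+8+5+11+5 = 51
Denton→Hollow→Sutton→Quarry→Spruce→Fern→Larch: 5+17+8+6+5+12 = 53
Denton→Hollow→Sutton→Quarry→Spruce→Larch→Fern: 5+17+8+6+11+12 = 59
Denton→Hollow→Sutton→Fern→Quarry→Larch→Spruce: 5+17+3+7+5+11 = 48
Denton→Hollow→Sutton→Fern→Quarry→Spruce→Larch: 5+17+3+7+6+11 = 49
… (712 more)
Denton→Hollow→Larch→Quarry→Spruce→Sutton→Fern: 5+4+5+6+2+3 = 25  ← best
The minimum is 25.
One shortest path: Denton → Hollow → Larch → Quarry → Spruce → Sutton → Fern.

25 — the minimum one-way total.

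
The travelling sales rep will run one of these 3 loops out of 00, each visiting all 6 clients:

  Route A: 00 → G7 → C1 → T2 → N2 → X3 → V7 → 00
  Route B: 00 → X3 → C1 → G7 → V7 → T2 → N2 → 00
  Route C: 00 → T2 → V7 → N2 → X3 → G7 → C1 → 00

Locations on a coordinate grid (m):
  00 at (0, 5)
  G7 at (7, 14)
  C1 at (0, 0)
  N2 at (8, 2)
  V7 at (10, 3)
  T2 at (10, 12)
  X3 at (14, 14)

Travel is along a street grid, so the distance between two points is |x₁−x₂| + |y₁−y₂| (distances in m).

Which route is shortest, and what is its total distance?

Route A: 16 + 21 + 22 + 12 + 18 + 15 + 12 = 116
Route B: 23 + 28 + 21 + 14 + 9 + 12 + 11 = 118
Route C: 17 + 9 + 3 + 18 + 7 + 21 + 5 = 80

Shortest is Route C, total 80 m.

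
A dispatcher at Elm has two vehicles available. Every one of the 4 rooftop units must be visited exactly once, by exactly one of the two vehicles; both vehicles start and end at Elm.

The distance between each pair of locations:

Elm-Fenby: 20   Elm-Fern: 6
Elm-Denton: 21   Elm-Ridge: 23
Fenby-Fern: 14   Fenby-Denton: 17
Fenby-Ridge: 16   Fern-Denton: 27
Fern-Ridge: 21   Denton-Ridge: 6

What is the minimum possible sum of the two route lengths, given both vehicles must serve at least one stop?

Check every non-empty split of the stops between the two vehicles; for each half take its own optimal tour:
  {Fenby} + {Fern, Denton, Ridge}: 40 + 54 = 94
  {Fern} + {Fenby, Denton, Ridge}: 12 + 63 = 75
  {Fenby, Fern} + {Denton, Ridge}: 40 + 50 = 90
  {Denton} + {Fenby, Fern, Ridge}: 42 + 59 = 101
  {Fenby, Denton} + {Fern, Ridge}: 58 + 50 = 108
  {Fern, Denton} + {Fenby, Ridge}: 54 + 59 = 113
  … (7 splits in total)
Best: vehicle 1 Elm → Fern → Elm = 12; vehicle 2 Elm → Fenby → Ridge → Denton → Elm = 63; combined 75.

Minimum combined distance: 75.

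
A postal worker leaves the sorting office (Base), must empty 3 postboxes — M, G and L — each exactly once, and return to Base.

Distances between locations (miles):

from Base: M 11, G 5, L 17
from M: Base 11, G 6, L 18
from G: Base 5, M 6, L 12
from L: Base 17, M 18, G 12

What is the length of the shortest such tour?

Minimum total distance: 46 miles.

There are 3 distinct closed tours to check (reversals are equivalent).
Base - M - G - L - Base: 11+6+12+17 = 46
Base - M - L - G - Base: 11+18+12+5 = 46
Base - G - M - L - Base: 5+6+18+17 = 46
The minimum is 46.
One optimal route: Base → M → G → L → Base (or its reverse).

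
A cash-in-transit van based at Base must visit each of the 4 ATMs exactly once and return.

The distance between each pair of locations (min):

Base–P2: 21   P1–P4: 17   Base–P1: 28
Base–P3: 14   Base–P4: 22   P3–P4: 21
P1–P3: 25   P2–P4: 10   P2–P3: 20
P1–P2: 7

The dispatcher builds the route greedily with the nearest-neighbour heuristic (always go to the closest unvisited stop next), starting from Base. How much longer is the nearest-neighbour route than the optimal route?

The nearest-neighbour route is 2 min longer than optimal.

From Base: P3=14, P2=21, P4=22, P1=28 → choose P3 (14).
From P3: P2=20, P4=21, P1=25 → choose P2 (20).
From P2: P1=7, P4=10 → choose P1 (7).
From P1: P4=17 → choose P4 (17).
NN route Base → P3 → P2 → P1 → P4 → Base costs 80.
Optimal: Base → P3 → P1 → P2 → P4 → Base costs 78 (by enumerating all 12 distinct tours).
Excess = 80 − 78 = 2.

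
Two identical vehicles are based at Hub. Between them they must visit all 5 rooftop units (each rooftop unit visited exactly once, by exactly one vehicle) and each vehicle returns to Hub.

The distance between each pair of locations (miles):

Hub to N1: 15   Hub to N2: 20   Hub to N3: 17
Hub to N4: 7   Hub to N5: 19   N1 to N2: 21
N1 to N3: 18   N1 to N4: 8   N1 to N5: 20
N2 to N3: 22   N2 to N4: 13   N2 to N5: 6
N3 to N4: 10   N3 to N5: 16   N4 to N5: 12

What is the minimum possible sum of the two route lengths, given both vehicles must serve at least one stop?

Minimum combined distance: 89 miles.

Try each way of splitting the stops between the two vehicles (each non-empty) and, for each split, find the best tour for each vehicle:
  {N1} + {N2, N3, N4, N5}: 30 + 59 = 89
  {N2} + {N1, N3, N4, N5}: 40 + 68 = 108
  {N1, N2} + {N3, N4, N5}: 56 + 52 = 108
  {N3} + {N1, N2, N4, N5}: 34 + 61 = 95
  {N1, N3} + {N2, N4, N5}: 50 + 45 = 95
  {N2, N3} + {N1, N4, N5}: 59 + 54 = 113
  … (15 splits in total)
Best: vehicle 1 Hub → N1 → Hub = 30; vehicle 2 Hub → N2 → N5 → N3 → N4 → Hub = 59; combined 89.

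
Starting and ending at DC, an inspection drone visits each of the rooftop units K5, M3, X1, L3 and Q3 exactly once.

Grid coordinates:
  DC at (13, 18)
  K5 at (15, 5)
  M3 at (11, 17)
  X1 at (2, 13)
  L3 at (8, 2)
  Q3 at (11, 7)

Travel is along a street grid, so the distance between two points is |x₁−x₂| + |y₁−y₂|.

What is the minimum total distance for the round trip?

Minimum total distance: 62.

With 5 stops there are 5!/2 = 60 distinct round trips (a route and its reverse cost the same).
DC→K5→M3→X1→L3→Q3→DC: 15+16+13+17+8+13 = 82
DC→K5→M3→X1→Q3→L3→DC: 15+16+13+15+8+21 = 88
DC→K5→M3→L3→X1→Q3→DC: 15+16+18+17+15+13 = 94
DC→K5→M3→L3→Q3→X1→DC: 15+16+18+8+15+16 = 88
DC→K5→M3→Q3→X1→L3→DC: 15+16+10+15+17+21 = 94
DC→K5→M3→Q3→L3→X1→DC: 15+16+10+8+17+16 = 82
DC→K5→X1→M3→L3→Q3→DC: 15+21+13+18+8+13 = 88
DC→K5→X1→M3→Q3→L3→DC: 15+21+13+10+8+21 = 88
DC→K5→X1→L3→M3→Q3→DC: 15+21+17+18+10+13 = 94
DC→K5→X1→L3→Q3→M3→DC: 15+21+17+8+10+3 = 74
DC→K5→X1→Q3→M3→L3→DC: 15+21+15+10+18+21 = 100
DC→K5→X1→Q3→L3→M3→DC: 15+21+15+8+18+3 = 80
DC→K5→L3→M3→X1→Q3→DC: 15+10+18+13+15+13 = 84
DC→K5→L3→M3→Q3→X1→DC: 15+10+18+10+15+16 = 84
… (46 more)
DC→K5→Q3→L3→X1→M3→DC: 15+6+8+17+13+3 = 62  ← best
The minimum is 62.
One optimal route: DC → K5 → Q3 → L3 → X1 → M3 → DC (or its reverse).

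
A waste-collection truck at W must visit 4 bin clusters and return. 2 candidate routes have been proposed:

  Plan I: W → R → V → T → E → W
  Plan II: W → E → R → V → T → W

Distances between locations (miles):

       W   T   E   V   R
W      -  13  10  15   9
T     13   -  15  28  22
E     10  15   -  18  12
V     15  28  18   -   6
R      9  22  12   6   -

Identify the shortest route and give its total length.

68 miles — Plan I is the shortest.

Plan I: 9 + 6 + 28 + 15 + 10 = 68
Plan II: 10 + 12 + 6 + 28 + 13 = 69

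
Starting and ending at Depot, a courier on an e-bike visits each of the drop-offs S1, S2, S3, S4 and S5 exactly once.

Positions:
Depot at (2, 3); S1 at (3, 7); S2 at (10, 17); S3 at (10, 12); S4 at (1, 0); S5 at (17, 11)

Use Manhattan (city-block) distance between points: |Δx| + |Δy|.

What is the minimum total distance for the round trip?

With 5 stops there are 5!/2 = 60 distinct round trips (a route and its reverse cost the same).
Depot-S1-S2-S3-S4-S5-Depot: 5+17+5+21+27+23 = 98
Depot-S1-S2-S3-S5-S4-Depot: 5+17+5+8+27+4 = 66
Depot-S1-S2-S4-S3-S5-Depot: 5+17+26+21+8+23 = 100
Depot-S1-S2-S4-S5-S3-Depot: 5+17+26+27+8+17 = 100
Depot-S1-S2-S5-S3-S4-Depot: 5+17+13+8+21+4 = 68
Depot-S1-S2-S5-S4-S3-Depot: 5+17+13+27+21+17 = 100
Depot-S1-S3-S2-S4-S5-Depot: 5+12+5+26+27+23 = 98
Depot-S1-S3-S2-S5-S4-Depot: 5+12+5+13+27+4 = 66
Depot-S1-S3-S4-S2-S5-Depot: 5+12+21+26+13+23 = 100
Depot-S1-S3-S4-S5-S2-Depot: 5+12+21+27+13+22 = 100
Depot-S1-S3-S5-S2-S4-Depot: 5+12+8+13+26+4 = 68
Depot-S1-S3-S5-S4-S2-Depot: 5+12+8+27+26+22 = 100
Depot-S1-S4-S2-S3-S5-Depot: 5+9+26+5+8+23 = 76
Depot-S1-S4-S2-S5-S3-Depot: 5+9+26+13+8+17 = 78
… (46 more)
The minimum is 66.
One optimal route: Depot → S1 → S2 → S3 → S5 → S4 → Depot (or its reverse).

Minimum total distance: 66.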